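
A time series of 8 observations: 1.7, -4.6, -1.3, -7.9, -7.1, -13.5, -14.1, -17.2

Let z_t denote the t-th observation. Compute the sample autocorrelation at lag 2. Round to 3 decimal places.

0.382

Mean z̄ = (1.7 − 4.6 − 1.3 − 7.9 − 7.1 − 13.5 − 14.1 − 17.2)/8 = -8.0000
Deviations from mean: 9.7000, 3.4000, 6.7000, 0.1000, 0.9000, -5.5000, -6.1000, -9.2000
Numerator Σ_{t=1}^{6}(z_t−z̄)(z_{t+2}−z̄) = 115.9200
Denominator Σ(z_t−z̄)² = 303.4600
r_2 = 115.9200 / 303.4600 = 0.382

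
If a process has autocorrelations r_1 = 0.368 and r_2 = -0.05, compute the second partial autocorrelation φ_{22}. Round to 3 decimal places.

-0.214

φ_{22} = (r_2 − r_1²) / (1 − r_1²)
r_1² = (0.368)² = 0.135424
Numerator = -0.05 − 0.1354 = -0.1854; denominator = 1 − 0.1354 = 0.8646
φ_{22} = -0.1854 / 0.8646 = -0.214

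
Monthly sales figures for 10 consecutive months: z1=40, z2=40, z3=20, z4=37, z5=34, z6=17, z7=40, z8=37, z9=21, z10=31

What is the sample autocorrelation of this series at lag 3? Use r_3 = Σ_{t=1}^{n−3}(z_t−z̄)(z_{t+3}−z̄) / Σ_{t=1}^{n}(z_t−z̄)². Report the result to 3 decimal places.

0.601

Mean z̄ = (40 + 40 + 20 + 37 + 34 + 17 + 40 + 37 + 21 + 31)/10 = 31.7000
Numerator Σ_{t=1}^{7}(z_t−z̄)(z_{t+3}−z̄) = 442.7300
Denominator Σ(z_t−z̄)² = 736.1000
r_3 = 442.7300 / 736.1000 = 0.601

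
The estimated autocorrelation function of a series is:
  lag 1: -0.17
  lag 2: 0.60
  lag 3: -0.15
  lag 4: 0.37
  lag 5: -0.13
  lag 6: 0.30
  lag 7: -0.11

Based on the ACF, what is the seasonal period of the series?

2

The largest autocorrelation is r_2 = 0.60, with weaker echoes at lags 4 (0.37) and 6 (0.30); the remaining lags stay at or below -0.11.
The dominant spike at lag 2 indicates a seasonal period of 2.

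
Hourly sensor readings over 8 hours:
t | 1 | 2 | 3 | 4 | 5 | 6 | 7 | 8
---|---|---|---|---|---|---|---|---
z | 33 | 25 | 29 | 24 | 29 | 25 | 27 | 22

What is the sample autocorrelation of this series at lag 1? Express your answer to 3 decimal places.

Mean z̄ = (33 + 25 + 29 + 24 + 29 + 25 + 27 + 22)/8 = 26.7500
Deviations from mean: 6.2500, -1.7500, 2.2500, -2.7500, 2.2500, -1.7500, 0.2500, -4.7500
Numerator Σ_{t=1}^{7}(z_t−z̄)(z_{t+1}−z̄) = -32.8125
Denominator Σ(z_t−z̄)² = 85.5000
r_1 = -32.8125 / 85.5000 = -0.384

-0.384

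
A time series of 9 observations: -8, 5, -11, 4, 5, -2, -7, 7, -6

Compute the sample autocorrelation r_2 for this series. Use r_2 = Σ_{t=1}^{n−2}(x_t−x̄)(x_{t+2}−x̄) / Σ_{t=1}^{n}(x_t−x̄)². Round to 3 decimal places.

0.048

Mean x̄ = (-8 + 5 − 11 + 4 + 5 − 2 − 7 + 7 − 6)/9 = -1.4444
Σ(x_t−x̄)(x_{t+2}−x̄) = (62.6420) + (35.0864) + (-61.5802) + (-3.0247) + (-35.8025) + (-4.6914) + (25.3086) = 17.9383
Denominator Σ(x_t−x̄)² = 370.2222
r_2 = 17.9383 / 370.2222 = 0.048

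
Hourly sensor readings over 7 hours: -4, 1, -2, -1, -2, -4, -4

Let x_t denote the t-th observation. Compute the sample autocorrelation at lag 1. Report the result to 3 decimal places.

-0.070

Mean x̄ = (-4 + 1 − 2 − 1 − 2 − 4 − 4)/7 = -2.2857
Deviations from mean: -1.7143, 3.2857, 0.2857, 1.2857, 0.2857, -1.7143, -1.7143
Numerator Σ_{t=1}^{6}(x_t−x̄)(x_{t+1}−x̄) = -1.5102
Denominator Σ(x_t−x̄)² = 21.4286
r_1 = -1.5102 / 21.4286 = -0.070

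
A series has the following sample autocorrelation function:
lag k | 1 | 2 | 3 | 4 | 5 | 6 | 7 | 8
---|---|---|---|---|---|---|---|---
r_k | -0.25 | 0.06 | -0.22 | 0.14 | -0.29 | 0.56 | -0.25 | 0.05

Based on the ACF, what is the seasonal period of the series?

6

The largest autocorrelation is r_6 = 0.56; the remaining lags stay at or below 0.14.
The dominant spike at lag 6 indicates a seasonal period of 6.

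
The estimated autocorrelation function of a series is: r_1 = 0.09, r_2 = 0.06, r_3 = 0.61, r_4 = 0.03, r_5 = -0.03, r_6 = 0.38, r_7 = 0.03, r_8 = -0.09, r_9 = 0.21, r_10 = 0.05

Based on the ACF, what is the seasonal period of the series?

3

The largest autocorrelation is r_3 = 0.61, with weaker echoes at lags 6 (0.38) and 9 (0.21); the remaining lags stay at or below 0.09.
The dominant spike at lag 3 indicates a seasonal period of 3.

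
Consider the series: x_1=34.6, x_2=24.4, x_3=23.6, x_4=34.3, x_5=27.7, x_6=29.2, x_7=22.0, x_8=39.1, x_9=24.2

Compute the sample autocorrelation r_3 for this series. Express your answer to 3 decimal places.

-0.056

Mean x̄ = (34.6 + 24.4 + 23.6 + 34.3 + 27.7 + 29.2 + 22.0 + 39.1 + 24.2)/9 = 28.7889
Numerator Σ_{t=1}^{6}(x_t−x̄)(x_{t+3}−x̄) = -15.8570
Denominator Σ(x_t−x̄)² = 285.1489
r_3 = -15.8570 / 285.1489 = -0.056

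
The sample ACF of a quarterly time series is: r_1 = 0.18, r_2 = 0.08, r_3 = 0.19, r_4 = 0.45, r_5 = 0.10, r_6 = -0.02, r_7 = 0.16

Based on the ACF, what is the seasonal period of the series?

The largest autocorrelation is r_4 = 0.45; the remaining lags stay at or below 0.19.
The dominant spike at lag 4 indicates a seasonal period of 4.

4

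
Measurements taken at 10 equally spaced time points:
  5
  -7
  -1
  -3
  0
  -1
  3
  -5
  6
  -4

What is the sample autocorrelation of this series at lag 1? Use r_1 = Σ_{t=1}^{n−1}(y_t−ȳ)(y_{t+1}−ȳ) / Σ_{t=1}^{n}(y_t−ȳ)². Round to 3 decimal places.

Mean ȳ = (5 − 7 − 1 − 3 + 0 − 1 + 3 − 5 + 6 − 4)/10 = -0.7000
Numerator Σ_{t=1}^{9}(y_t−ȳ)(y_{t+1}−ȳ) = -103.0900
Denominator Σ(y_t−ȳ)² = 166.1000
r_1 = -103.0900 / 166.1000 = -0.621

-0.621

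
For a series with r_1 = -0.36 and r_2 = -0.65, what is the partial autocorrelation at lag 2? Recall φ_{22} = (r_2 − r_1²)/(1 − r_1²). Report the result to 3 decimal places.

φ_{22} = (r_2 − r_1²) / (1 − r_1²)
r_1² = (-0.36)² = 0.1296
Numerator = -0.65 − 0.1296 = -0.7796; denominator = 1 − 0.1296 = 0.8704
φ_{22} = -0.7796 / 0.8704 = -0.896

-0.896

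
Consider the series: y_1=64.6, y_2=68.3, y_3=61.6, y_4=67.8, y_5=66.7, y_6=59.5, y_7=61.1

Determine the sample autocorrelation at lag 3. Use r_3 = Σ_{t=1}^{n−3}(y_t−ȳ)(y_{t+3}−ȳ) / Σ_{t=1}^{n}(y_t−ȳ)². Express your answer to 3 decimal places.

0.169

Mean ȳ = (64.6 + 68.3 + 61.6 + 67.8 + 66.7 + 59.5 + 61.1)/7 = 64.2286
Σ(y_t−ȳ)(y_{t+3}−ȳ) = (1.3265) + (10.0622) + (12.4294) + (-11.1735) = 12.6447
Denominator Σ(y_t−ȳ)² = 74.6343
r_3 = 12.6447 / 74.6343 = 0.169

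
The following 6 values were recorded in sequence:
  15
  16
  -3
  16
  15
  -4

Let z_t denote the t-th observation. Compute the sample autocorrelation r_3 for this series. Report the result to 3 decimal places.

0.497

Mean z̄ = (15 + 16 − 3 + 16 + 15 − 4)/6 = 9.1667
Σ(z_t−z̄)(z_{t+3}−z̄) = (39.8611) + (39.8611) + (160.1944) = 239.9167
Denominator Σ(z_t−z̄)² = 482.8333
r_3 = 239.9167 / 482.8333 = 0.497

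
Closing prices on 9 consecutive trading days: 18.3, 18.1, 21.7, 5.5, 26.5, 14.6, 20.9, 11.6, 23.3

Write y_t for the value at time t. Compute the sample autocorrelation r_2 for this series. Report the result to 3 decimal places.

0.409

Mean ȳ = (18.3 + 18.1 + 21.7 + 5.5 + 26.5 + 14.6 + 20.9 + 11.6 + 23.3)/9 = 17.8333
Σ(y_t−ȳ)(y_{t+2}−ȳ) = (1.8044) + (-3.2889) + (33.5111) + (39.8778) + (26.5778) + (20.1544) + (16.7644) = 135.4011
Denominator Σ(y_t−ȳ)² = 331.0600
r_2 = 135.4011 / 331.0600 = 0.409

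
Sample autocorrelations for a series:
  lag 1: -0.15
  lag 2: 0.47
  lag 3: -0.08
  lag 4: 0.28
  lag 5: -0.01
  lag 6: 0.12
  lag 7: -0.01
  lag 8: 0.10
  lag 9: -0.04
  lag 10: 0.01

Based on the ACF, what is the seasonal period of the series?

2

The largest autocorrelation is r_2 = 0.47, with a weaker echo at lag 4 (0.28); the remaining lags stay at or below 0.12.
The dominant spike at lag 2 indicates a seasonal period of 2.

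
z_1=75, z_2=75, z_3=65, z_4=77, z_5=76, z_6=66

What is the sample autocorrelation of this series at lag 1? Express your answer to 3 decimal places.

Mean z̄ = (75 + 75 + 65 + 77 + 76 + 66)/6 = 72.3333
Numerator Σ_{t=1}^{5}(z_t−z̄)(z_{t+1}−z̄) = -52.7778
Denominator Σ(z_t−z̄)² = 143.3333
r_1 = -52.7778 / 143.3333 = -0.368

-0.368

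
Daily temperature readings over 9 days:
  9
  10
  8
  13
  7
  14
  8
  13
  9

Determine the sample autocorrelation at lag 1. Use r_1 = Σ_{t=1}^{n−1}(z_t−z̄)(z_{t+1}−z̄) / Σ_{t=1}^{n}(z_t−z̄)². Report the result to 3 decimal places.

Mean z̄ = (9 + 10 + 8 + 13 + 7 + 14 + 8 + 13 + 9)/9 = 10.1111
Numerator Σ_{t=1}^{8}(z_t−z̄)(z_{t+1}−z̄) = -44.3457
Denominator Σ(z_t−z̄)² = 52.8889
r_1 = -44.3457 / 52.8889 = -0.838

-0.838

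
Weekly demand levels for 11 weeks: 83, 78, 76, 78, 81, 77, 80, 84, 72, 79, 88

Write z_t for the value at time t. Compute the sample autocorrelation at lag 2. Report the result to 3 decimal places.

Mean z̄ = (83 + 78 + 76 + 78 + 81 + 77 + 80 + 84 + 72 + 79 + 88)/11 = 79.6364
Numerator Σ_{t=1}^{9}(z_t−z̄)(z_{t+2}−z̄) = -90.6281
Denominator Σ(z_t−z̄)² = 186.5455
r_2 = -90.6281 / 186.5455 = -0.486

-0.486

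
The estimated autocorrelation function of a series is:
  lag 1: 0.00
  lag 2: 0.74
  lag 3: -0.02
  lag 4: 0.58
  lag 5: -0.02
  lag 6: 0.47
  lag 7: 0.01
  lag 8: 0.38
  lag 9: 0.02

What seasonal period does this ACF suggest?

2

The largest autocorrelation is r_2 = 0.74, with weaker echoes at lags 4 (0.58), 6 (0.47) and 8 (0.38); the remaining lags stay at or below 0.02.
The dominant spike at lag 2 indicates a seasonal period of 2.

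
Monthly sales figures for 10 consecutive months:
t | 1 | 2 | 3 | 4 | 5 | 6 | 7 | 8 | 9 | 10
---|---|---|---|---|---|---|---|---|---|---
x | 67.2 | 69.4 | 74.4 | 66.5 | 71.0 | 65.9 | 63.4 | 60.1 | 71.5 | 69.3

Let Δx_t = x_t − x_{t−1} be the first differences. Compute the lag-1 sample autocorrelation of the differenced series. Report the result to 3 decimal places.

First differences Δx: 2.2, 5.0, -7.9, 4.5, -5.1, -2.5, -3.3, 11.4, -2.2
Mean of differences = 0.2333
Numerator Σ(Δx_t−Δx̄)(Δx_{t+1}−Δx̄) = -129.2444
Denominator Σ(Δx_t−Δx̄)² = 289.9600
r_1(Δx) = -129.2444 / 289.9600 = -0.446

-0.446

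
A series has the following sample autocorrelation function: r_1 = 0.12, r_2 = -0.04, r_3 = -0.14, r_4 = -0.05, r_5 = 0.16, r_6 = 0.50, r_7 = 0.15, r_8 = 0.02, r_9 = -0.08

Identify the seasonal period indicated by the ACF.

The largest autocorrelation is r_6 = 0.50; the remaining lags stay at or below 0.16.
The dominant spike at lag 6 indicates a seasonal period of 6.

6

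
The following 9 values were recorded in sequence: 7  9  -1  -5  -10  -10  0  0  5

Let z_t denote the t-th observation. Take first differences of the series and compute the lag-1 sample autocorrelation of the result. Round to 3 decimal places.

0.140

First differences Δz: 2, -10, -4, -5, 0, 10, 0, 5
Mean of differences = -0.2500
Numerator Σ(Δz_t−Δz̄)(Δz_{t+1}−Δz̄) = 37.6875
Denominator Σ(Δz_t−Δz̄)² = 269.5000
r_1(Δz) = 37.6875 / 269.5000 = 0.140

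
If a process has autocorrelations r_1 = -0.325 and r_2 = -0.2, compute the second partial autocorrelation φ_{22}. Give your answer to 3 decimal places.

φ_{22} = (r_2 − r_1²) / (1 − r_1²)
r_1² = (-0.325)² = 0.105625
Numerator = -0.2 − 0.1056 = -0.3056; denominator = 1 − 0.1056 = 0.8944
φ_{22} = -0.3056 / 0.8944 = -0.342

-0.342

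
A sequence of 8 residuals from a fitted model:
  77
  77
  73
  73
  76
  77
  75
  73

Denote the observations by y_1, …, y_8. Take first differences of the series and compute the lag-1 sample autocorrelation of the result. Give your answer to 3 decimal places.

0.111

First differences Δy: 0, -4, 0, 3, 1, -2, -2
Mean of differences = -0.5714
Numerator Σ(Δy_t−Δȳ)(Δy_{t+1}−Δȳ) = 3.5306
Denominator Σ(Δy_t−Δȳ)² = 31.7143
r_1(Δy) = 3.5306 / 31.7143 = 0.111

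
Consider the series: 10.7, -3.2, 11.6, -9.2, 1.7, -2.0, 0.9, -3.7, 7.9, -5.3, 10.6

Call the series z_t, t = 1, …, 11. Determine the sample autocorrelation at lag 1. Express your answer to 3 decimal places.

-0.621

Mean z̄ = (10.7 − 3.2 + 11.6 − 9.2 + 1.7 − 2.0 + 0.9 − 3.7 + 7.9 − 5.3 + 10.6)/11 = 1.8182
Numerator Σ_{t=1}^{10}(z_t−z̄)(z_{t+1}−z̄) = -330.4721
Denominator Σ(z_t−z̄)² = 531.8164
r_1 = -330.4721 / 531.8164 = -0.621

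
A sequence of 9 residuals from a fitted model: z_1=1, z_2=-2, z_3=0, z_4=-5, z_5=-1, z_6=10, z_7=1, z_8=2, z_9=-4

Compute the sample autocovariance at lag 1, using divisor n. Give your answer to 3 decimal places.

-0.462

Mean z̄ = (1 − 2 + 0 − 5 − 1 + 10 + 1 + 2 − 4)/9 = 0.2222
Σ_{t=1}^{8}(z_t−z̄)(z_{t+1}−z̄) = -4.1605
γ_1 = -4.1605 / 9 = -0.462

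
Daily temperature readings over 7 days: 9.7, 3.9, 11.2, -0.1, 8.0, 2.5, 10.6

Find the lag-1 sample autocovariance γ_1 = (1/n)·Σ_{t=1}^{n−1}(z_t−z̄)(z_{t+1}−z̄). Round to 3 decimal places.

-11.937

Mean z̄ = (9.7 + 3.9 + 11.2 − 0.1 + 8.0 + 2.5 + 10.6)/7 = 6.5429
Σ_{t=1}^{6}(z_t−z̄)(z_{t+1}−z̄) = -83.5618
γ_1 = -83.5618 / 7 = -11.937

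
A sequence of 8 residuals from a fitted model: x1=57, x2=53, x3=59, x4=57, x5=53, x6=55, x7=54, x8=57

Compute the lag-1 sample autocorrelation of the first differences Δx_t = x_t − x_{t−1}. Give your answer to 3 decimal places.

First differences Δx: -4, 6, -2, -4, 2, -1, 3
Mean of differences = 0.0000
Numerator Σ(Δx_t−Δx̄)(Δx_{t+1}−Δx̄) = -41.0000
Denominator Σ(Δx_t−Δx̄)² = 86.0000
r_1(Δx) = -41.0000 / 86.0000 = -0.477

-0.477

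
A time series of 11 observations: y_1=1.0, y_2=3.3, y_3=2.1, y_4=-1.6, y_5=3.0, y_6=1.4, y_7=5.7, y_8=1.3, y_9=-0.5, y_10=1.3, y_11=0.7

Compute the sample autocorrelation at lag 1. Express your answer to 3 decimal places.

Mean ȳ = (1.0 + 3.3 + 2.1 − 1.6 + 3.0 + 1.4 + 5.7 + 1.3 − 0.5 + 1.3 + 0.7)/11 = 1.6091
Numerator Σ_{t=1}^{10}(y_t−ȳ)(y_{t+1}−ȳ) = -7.0646
Denominator Σ(y_t−ȳ)² = 37.9491
r_1 = -7.0646 / 37.9491 = -0.186

-0.186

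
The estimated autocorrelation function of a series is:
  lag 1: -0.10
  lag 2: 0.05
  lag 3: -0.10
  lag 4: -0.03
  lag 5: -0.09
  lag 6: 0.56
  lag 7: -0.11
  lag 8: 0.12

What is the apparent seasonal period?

6

The largest autocorrelation is r_6 = 0.56; the remaining lags stay at or below 0.12.
The dominant spike at lag 6 indicates a seasonal period of 6.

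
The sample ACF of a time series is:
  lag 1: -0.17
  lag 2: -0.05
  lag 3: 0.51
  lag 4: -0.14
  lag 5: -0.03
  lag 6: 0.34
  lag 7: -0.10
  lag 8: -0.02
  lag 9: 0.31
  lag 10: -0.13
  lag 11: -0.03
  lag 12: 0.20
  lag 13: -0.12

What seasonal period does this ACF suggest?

3

The largest autocorrelation is r_3 = 0.51, with weaker echoes at lags 6 (0.34), 9 (0.31) and 12 (0.20); the remaining lags stay at or below -0.02.
The dominant spike at lag 3 indicates a seasonal period of 3.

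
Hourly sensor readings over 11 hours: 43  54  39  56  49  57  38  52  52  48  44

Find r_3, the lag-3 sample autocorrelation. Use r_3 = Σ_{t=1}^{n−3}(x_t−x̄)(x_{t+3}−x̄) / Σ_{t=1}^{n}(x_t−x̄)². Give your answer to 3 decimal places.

-0.404

Mean x̄ = (43 + 54 + 39 + 56 + 49 + 57 + 38 + 52 + 52 + 48 + 44)/11 = 48.3636
Numerator Σ_{t=1}^{8}(x_t−x̄)(x_{t+3}−x̄) = -175.7603
Denominator Σ(x_t−x̄)² = 434.5455
r_3 = -175.7603 / 434.5455 = -0.404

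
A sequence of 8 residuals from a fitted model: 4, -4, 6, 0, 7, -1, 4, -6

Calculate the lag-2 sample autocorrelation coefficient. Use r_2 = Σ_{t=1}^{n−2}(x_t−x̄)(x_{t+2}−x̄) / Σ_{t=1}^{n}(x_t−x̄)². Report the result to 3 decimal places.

Mean x̄ = (4 − 4 + 6 + 0 + 7 − 1 + 4 − 6)/8 = 1.2500
Deviations from mean: 2.7500, -5.2500, 4.7500, -1.2500, 5.7500, -2.2500, 2.7500, -7.2500
Numerator Σ_{t=1}^{6}(x_t−x̄)(x_{t+2}−x̄) = 81.8750
Denominator Σ(x_t−x̄)² = 157.5000
r_2 = 81.8750 / 157.5000 = 0.520

0.520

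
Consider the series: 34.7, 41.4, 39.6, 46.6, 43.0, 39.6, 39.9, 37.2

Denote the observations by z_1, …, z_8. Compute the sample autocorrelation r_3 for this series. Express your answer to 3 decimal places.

Mean z̄ = (34.7 + 41.4 + 39.6 + 46.6 + 43.0 + 39.6 + 39.9 + 37.2)/8 = 40.2500
Σ(z_t−z̄)(z_{t+3}−z̄) = (-35.2425) + (3.1625) + (0.4225) + (-2.2225) + (-8.3875) = -42.2675
Denominator Σ(z_t−z̄)² = 90.2800
r_3 = -42.2675 / 90.2800 = -0.468

-0.468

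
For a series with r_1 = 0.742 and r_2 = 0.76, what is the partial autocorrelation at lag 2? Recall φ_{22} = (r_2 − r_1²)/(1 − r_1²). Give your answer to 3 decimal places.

0.466

φ_{22} = (r_2 − r_1²) / (1 − r_1²)
r_1² = (0.742)² = 0.550564
Numerator = 0.76 − 0.5506 = 0.2094; denominator = 1 − 0.5506 = 0.4494
φ_{22} = 0.2094 / 0.4494 = 0.466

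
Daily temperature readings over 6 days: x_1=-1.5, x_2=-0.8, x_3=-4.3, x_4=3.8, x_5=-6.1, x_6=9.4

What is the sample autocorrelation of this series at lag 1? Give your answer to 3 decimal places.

-0.568

Mean x̄ = (-1.5 − 0.8 − 4.3 + 3.8 − 6.1 + 9.4)/6 = 0.0833
Σ(x_t−x̄)(x_{t+1}−x̄) = (1.3986) + (3.8719) + (-16.2914) + (-22.9814) + (-57.6081) = -91.6103
Denominator Σ(x_t−x̄)² = 161.3483
r_1 = -91.6103 / 161.3483 = -0.568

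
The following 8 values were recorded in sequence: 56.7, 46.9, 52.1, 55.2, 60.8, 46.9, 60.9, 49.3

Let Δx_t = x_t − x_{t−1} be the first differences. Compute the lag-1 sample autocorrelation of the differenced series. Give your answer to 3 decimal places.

First differences Δx: -9.8, 5.2, 3.1, 5.6, -13.9, 14.0, -11.6
Mean of differences = -1.0571
Numerator Σ(Δx_t−Δx̄)(Δx_{t+1}−Δx̄) = -438.6376
Denominator Σ(Δx_t−Δx̄)² = 679.9971
r_1(Δx) = -438.6376 / 679.9971 = -0.645

-0.645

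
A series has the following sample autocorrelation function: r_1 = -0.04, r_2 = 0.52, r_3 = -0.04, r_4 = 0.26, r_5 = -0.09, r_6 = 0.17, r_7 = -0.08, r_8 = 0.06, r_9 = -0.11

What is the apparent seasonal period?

The largest autocorrelation is r_2 = 0.52, with weaker echoes at lags 4 (0.26) and 6 (0.17); the remaining lags stay at or below 0.06.
The dominant spike at lag 2 indicates a seasonal period of 2.

2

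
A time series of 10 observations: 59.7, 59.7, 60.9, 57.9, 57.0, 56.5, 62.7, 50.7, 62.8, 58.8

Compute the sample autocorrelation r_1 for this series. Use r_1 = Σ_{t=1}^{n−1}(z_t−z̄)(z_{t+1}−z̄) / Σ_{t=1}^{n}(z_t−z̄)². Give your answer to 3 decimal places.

Mean z̄ = (59.7 + 59.7 + 60.9 + 57.9 + 57.0 + 56.5 + 62.7 + 50.7 + 62.8 + 58.8)/10 = 58.6700
Numerator Σ_{t=1}^{9}(z_t−z̄)(z_{t+1}−z̄) = -66.6929
Denominator Σ(z_t−z̄)² = 112.0210
r_1 = -66.6929 / 112.0210 = -0.595

-0.595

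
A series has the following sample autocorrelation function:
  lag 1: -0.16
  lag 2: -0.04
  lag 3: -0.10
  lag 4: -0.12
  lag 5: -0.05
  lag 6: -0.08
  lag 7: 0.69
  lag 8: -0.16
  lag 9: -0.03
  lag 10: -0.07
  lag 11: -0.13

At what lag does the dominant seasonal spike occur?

The largest autocorrelation is r_7 = 0.69; the remaining lags stay at or below -0.03.
The dominant spike at lag 7 indicates a seasonal period of 7.

7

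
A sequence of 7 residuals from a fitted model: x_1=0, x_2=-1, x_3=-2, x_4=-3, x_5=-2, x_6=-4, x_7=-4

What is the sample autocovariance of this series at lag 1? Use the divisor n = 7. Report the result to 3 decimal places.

Mean x̄ = (0 − 1 − 2 − 3 − 2 − 4 − 4)/7 = -2.2857
Deviations: 2.2857, 1.2857, 0.2857, -0.7143, 0.2857, -1.7143, -1.7143
Σ_{t=1}^{6}(x_t−x̄)(x_{t+1}−x̄) = 5.3469
γ_1 = 5.3469 / 7 = 0.764

0.764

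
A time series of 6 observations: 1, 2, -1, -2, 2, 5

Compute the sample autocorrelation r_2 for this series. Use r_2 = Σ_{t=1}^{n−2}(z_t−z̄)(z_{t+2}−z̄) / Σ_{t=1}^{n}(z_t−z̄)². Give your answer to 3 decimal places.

-0.526

Mean z̄ = (1 + 2 − 1 − 2 + 2 + 5)/6 = 1.1667
Numerator Σ_{t=1}^{4}(z_t−z̄)(z_{t+2}−z̄) = -16.2222
Denominator Σ(z_t−z̄)² = 30.8333
r_2 = -16.2222 / 30.8333 = -0.526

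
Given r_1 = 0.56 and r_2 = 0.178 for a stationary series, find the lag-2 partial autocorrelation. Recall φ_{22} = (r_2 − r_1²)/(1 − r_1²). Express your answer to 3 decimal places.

φ_{22} = (r_2 − r_1²) / (1 − r_1²)
r_1² = (0.56)² = 0.3136
Numerator = 0.178 − 0.3136 = -0.1356; denominator = 1 − 0.3136 = 0.6864
φ_{22} = -0.1356 / 0.6864 = -0.198

-0.198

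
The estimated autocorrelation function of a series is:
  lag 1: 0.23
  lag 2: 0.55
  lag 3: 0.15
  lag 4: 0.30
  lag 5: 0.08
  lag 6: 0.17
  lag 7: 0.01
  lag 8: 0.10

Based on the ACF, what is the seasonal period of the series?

2

The largest autocorrelation is r_2 = 0.55, with a weaker echo at lag 4 (0.30); the remaining lags stay at or below 0.23.
The dominant spike at lag 2 indicates a seasonal period of 2.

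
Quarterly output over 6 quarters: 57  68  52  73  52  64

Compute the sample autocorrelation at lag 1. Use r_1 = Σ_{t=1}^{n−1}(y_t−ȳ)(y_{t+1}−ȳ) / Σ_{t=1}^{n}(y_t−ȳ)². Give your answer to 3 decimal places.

-0.879

Mean ȳ = (57 + 68 + 52 + 73 + 52 + 64)/6 = 61.0000
Deviations from mean: -4.0000, 7.0000, -9.0000, 12.0000, -9.0000, 3.0000
Numerator Σ_{t=1}^{5}(y_t−ȳ)(y_{t+1}−ȳ) = -334.0000
Denominator Σ(y_t−ȳ)² = 380.0000
r_1 = -334.0000 / 380.0000 = -0.879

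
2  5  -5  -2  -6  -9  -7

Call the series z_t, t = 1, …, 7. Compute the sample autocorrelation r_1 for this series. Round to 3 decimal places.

Mean z̄ = (2 + 5 − 5 − 2 − 6 − 9 − 7)/7 = -3.1429
Deviations from mean: 5.1429, 8.1429, -1.8571, 1.1429, -2.8571, -5.8571, -3.8571
Numerator Σ_{t=1}^{6}(z_t−z̄)(z_{t+1}−z̄) = 60.6939
Denominator Σ(z_t−z̄)² = 154.8571
r_1 = 60.6939 / 154.8571 = 0.392

0.392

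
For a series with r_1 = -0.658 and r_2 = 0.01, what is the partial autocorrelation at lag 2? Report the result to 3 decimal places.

-0.746

φ_{22} = (r_2 − r_1²) / (1 − r_1²)
r_1² = (-0.658)² = 0.432964
Numerator = 0.01 − 0.4330 = -0.4230; denominator = 1 − 0.4330 = 0.5670
φ_{22} = -0.4230 / 0.5670 = -0.746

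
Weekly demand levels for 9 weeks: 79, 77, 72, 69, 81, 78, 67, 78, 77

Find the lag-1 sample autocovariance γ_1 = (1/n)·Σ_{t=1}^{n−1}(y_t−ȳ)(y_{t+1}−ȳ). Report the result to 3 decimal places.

-4.346

Mean ȳ = (79 + 77 + 72 + 69 + 81 + 78 + 67 + 78 + 77)/9 = 75.3333
Σ_{t=1}^{8}(y_t−ȳ)(y_{t+1}−ȳ) = -39.1111
γ_1 = -39.1111 / 9 = -4.346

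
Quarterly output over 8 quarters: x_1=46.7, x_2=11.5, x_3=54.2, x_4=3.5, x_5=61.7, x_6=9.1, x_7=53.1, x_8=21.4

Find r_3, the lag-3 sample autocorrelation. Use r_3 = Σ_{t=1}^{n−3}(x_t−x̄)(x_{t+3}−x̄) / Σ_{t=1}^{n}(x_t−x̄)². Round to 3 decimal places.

-0.629

Mean x̄ = (46.7 + 11.5 + 54.2 + 3.5 + 61.7 + 9.1 + 53.1 + 21.4)/8 = 32.6500
Deviations from mean: 14.0500, -21.1500, 21.5500, -29.1500, 29.0500, -23.5500, 20.4500, -11.2500
Numerator Σ_{t=1}^{5}(x_t−x̄)(x_{t+3}−x̄) = -2454.3975
Denominator Σ(x_t−x̄)² = 3902.1200
r_3 = -2454.3975 / 3902.1200 = -0.629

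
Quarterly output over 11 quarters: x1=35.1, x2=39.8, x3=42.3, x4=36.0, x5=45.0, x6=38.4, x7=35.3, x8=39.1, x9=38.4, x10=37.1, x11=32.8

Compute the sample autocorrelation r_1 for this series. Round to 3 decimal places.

Mean x̄ = (35.1 + 39.8 + 42.3 + 36.0 + 45.0 + 38.4 + 35.3 + 39.1 + 38.4 + 37.1 + 32.8)/11 = 38.1182
Numerator Σ_{t=1}^{10}(x_t−x̄)(x_{t+1}−x̄) = -17.6949
Denominator Σ(x_t−x̄)² = 119.6564
r_1 = -17.6949 / 119.6564 = -0.148

-0.148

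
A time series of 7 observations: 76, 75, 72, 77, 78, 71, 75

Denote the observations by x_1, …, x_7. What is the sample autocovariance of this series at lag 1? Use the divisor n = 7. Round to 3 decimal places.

-1.758

Mean x̄ = (76 + 75 + 72 + 77 + 78 + 71 + 75)/7 = 74.8571
Deviations: 1.1429, 0.1429, -2.8571, 2.1429, 3.1429, -3.8571, 0.1429
Σ_{t=1}^{6}(x_t−x̄)(x_{t+1}−x̄) = -12.3061
γ_1 = -12.3061 / 7 = -1.758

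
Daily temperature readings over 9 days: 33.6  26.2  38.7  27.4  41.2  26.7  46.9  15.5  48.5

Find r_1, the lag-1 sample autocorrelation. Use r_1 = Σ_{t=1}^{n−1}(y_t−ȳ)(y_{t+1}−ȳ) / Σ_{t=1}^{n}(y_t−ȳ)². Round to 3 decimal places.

-0.808

Mean ȳ = (33.6 + 26.2 + 38.7 + 27.4 + 41.2 + 26.7 + 46.9 + 15.5 + 48.5)/9 = 33.8556
Numerator Σ_{t=1}^{8}(y_t−ȳ)(y_{t+1}−ȳ) = -767.9553
Denominator Σ(y_t−ȳ)² = 950.5022
r_1 = -767.9553 / 950.5022 = -0.808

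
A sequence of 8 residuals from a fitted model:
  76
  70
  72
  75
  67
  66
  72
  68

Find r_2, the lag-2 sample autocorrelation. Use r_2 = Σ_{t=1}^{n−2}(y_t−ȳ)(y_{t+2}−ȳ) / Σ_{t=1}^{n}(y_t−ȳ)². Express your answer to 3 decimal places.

-0.140

Mean ȳ = (76 + 70 + 72 + 75 + 67 + 66 + 72 + 68)/8 = 70.7500
Σ(y_t−ȳ)(y_{t+2}−ȳ) = (6.5625) + (-3.1875) + (-4.6875) + (-20.1875) + (-4.6875) + (13.0625) = -13.1250
Denominator Σ(y_t−ȳ)² = 93.5000
r_2 = -13.1250 / 93.5000 = -0.140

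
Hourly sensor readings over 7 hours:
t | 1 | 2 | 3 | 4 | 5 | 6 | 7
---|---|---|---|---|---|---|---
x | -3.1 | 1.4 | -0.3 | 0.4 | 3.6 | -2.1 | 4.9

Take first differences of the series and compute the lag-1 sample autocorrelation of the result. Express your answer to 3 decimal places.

-0.591

First differences Δx: 4.5, -1.7, 0.7, 3.2, -5.7, 7.0
Mean of differences = 1.3333
Numerator Σ(Δx_t−Δx̄)(Δx_{t+1}−Δx̄) = -61.8511
Denominator Σ(Δx_t−Δx̄)² = 104.6933
r_1(Δx) = -61.8511 / 104.6933 = -0.591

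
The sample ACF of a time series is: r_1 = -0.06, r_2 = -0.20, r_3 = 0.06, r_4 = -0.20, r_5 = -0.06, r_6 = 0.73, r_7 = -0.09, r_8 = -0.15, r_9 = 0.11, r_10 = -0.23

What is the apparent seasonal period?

6

The largest autocorrelation is r_6 = 0.73; the remaining lags stay at or below 0.11.
The dominant spike at lag 6 indicates a seasonal period of 6.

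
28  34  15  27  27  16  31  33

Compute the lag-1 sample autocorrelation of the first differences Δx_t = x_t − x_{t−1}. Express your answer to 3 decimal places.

First differences Δx: 6, -19, 12, 0, -11, 15, 2
Mean of differences = 0.7143
Numerator Σ(Δx_t−Δx̄)(Δx_{t+1}−Δx̄) = -475.3673
Denominator Σ(Δx_t−Δx̄)² = 887.4286
r_1(Δx) = -475.3673 / 887.4286 = -0.536

-0.536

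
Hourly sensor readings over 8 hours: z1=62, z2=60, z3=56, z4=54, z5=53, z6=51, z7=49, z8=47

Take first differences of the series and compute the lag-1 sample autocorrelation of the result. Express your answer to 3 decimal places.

First differences Δz: -2, -4, -2, -1, -2, -2, -2
Mean of differences = -2.1429
Numerator Σ(Δz_t−Δz̄)(Δz_{t+1}−Δz̄) = -0.1633
Denominator Σ(Δz_t−Δz̄)² = 4.8571
r_1(Δz) = -0.1633 / 4.8571 = -0.034

-0.034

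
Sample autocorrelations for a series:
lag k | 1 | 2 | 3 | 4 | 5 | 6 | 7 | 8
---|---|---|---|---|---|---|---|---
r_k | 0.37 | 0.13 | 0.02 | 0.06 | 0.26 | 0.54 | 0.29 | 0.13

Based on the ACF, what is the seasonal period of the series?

6

The largest autocorrelation is r_6 = 0.54; the remaining lags stay at or below 0.37. The elevated value at lag 1 (0.37), dropping to 0.13 at lag 2, reflects decaying short-term dependence rather than seasonality.
The dominant spike at lag 6 indicates a seasonal period of 6.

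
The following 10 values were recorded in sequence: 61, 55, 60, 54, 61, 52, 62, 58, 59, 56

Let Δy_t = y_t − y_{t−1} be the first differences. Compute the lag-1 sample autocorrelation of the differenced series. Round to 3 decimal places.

First differences Δy: -6, 5, -6, 7, -9, 10, -4, 1, -3
Mean of differences = -0.5556
Numerator Σ(Δy_t−Δȳ)(Δy_{t+1}−Δȳ) = -300.0864
Denominator Σ(Δy_t−Δȳ)² = 350.2222
r_1(Δy) = -300.0864 / 350.2222 = -0.857

-0.857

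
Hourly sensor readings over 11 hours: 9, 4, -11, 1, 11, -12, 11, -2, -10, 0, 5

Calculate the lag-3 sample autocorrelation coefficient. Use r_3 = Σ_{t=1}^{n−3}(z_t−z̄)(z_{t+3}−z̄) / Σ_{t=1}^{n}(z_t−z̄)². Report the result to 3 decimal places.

Mean z̄ = (9 + 4 − 11 + 1 + 11 − 12 + 11 − 2 − 10 + 0 + 5)/11 = 0.5455
Numerator Σ_{t=1}^{8}(z_t−z̄)(z_{t+3}−z̄) = 278.1983
Denominator Σ(z_t−z̄)² = 730.7273
r_3 = 278.1983 / 730.7273 = 0.381

0.381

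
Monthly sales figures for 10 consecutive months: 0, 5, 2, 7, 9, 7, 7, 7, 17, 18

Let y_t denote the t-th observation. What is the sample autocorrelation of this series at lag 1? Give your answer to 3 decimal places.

0.436

Mean ȳ = (0 + 5 + 2 + 7 + 9 + 7 + 7 + 7 + 17 + 18)/10 = 7.9000
Numerator Σ_{t=1}^{9}(y_t−ȳ)(y_{t+1}−ȳ) = 128.6900
Denominator Σ(y_t−ȳ)² = 294.9000
r_1 = 128.6900 / 294.9000 = 0.436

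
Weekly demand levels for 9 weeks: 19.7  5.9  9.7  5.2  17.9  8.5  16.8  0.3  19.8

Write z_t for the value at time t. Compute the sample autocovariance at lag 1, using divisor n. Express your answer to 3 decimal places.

-27.967

Mean z̄ = (19.7 + 5.9 + 9.7 + 5.2 + 17.9 + 8.5 + 16.8 + 0.3 + 19.8)/9 = 11.5333
Σ_{t=1}^{8}(z_t−z̄)(z_{t+1}−z̄) = -251.7011
γ_1 = -251.7011 / 9 = -27.967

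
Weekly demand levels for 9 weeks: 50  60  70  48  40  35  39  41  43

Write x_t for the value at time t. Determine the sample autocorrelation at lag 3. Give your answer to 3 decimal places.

-0.272

Mean x̄ = (50 + 60 + 70 + 48 + 40 + 35 + 39 + 41 + 43)/9 = 47.3333
Σ(x_t−x̄)(x_{t+3}−x̄) = (1.7778) + (-92.8889) + (-279.5556) + (-5.5556) + (46.4444) + (53.4444) = -276.3333
Denominator Σ(x_t−x̄)² = 1016.0000
r_3 = -276.3333 / 1016.0000 = -0.272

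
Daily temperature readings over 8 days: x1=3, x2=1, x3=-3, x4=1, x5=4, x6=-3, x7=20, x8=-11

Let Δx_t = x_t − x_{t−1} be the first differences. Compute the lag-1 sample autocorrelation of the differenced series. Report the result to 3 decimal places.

First differences Δx: -2, -4, 4, 3, -7, 23, -31
Mean of differences = -2.0000
Numerator Σ(Δx_t−Δx̄)(Δx_{t+1}−Δx̄) = -857.0000
Denominator Σ(Δx_t−Δx̄)² = 1556.0000
r_1(Δx) = -857.0000 / 1556.0000 = -0.551

-0.551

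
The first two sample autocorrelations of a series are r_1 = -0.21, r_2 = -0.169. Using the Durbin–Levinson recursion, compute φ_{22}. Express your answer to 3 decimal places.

φ_{22} = (r_2 − r_1²) / (1 − r_1²)
r_1² = (-0.21)² = 0.0441
Numerator = -0.169 − 0.0441 = -0.2131; denominator = 1 − 0.0441 = 0.9559
φ_{22} = -0.2131 / 0.9559 = -0.223

-0.223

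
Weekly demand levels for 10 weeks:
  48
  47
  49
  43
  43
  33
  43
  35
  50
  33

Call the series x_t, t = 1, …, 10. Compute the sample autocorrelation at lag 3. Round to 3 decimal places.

-0.355

Mean x̄ = (48 + 47 + 49 + 43 + 43 + 33 + 43 + 35 + 50 + 33)/10 = 42.4000
Numerator Σ_{t=1}^{7}(x_t−x̄)(x_{t+3}−x̄) = -137.0800
Denominator Σ(x_t−x̄)² = 386.4000
r_3 = -137.0800 / 386.4000 = -0.355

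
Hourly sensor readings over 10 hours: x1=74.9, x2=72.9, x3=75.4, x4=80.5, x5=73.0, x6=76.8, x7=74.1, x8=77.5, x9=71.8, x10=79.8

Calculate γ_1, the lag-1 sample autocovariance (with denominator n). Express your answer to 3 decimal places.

-4.205

Mean x̄ = (74.9 + 72.9 + 75.4 + 80.5 + 73.0 + 76.8 + 74.1 + 77.5 + 71.8 + 79.8)/10 = 75.6700
Σ_{t=1}^{9}(x_t−x̄)(x_{t+1}−x̄) = -42.0489
γ_1 = -42.0489 / 10 = -4.205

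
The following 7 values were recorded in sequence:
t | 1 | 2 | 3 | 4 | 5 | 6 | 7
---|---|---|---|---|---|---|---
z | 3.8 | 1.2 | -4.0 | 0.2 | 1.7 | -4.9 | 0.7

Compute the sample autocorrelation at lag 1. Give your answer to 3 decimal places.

-0.230

Mean z̄ = (3.8 + 1.2 − 4.0 + 0.2 + 1.7 − 4.9 + 0.7)/7 = -0.1857
Deviations from mean: 3.9857, 1.3857, -3.8143, 0.3857, 1.8857, -4.7143, 0.8857
Σ(z_t−z̄)(z_{t+1}−z̄) = (5.5231) + (-5.2855) + (-1.4712) + (0.7273) + (-8.8898) + (-4.1755) = -13.5716
Denominator Σ(z_t−z̄)² = 59.0686
r_1 = -13.5716 / 59.0686 = -0.230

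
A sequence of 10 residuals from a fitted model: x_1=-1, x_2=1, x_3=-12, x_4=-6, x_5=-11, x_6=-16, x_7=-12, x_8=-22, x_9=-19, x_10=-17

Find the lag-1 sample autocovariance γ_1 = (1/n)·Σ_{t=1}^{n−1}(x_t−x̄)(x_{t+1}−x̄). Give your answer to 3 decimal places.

Mean x̄ = (-1 + 1 − 12 − 6 − 11 − 16 − 12 − 22 − 19 − 17)/10 = -11.5000
Σ_{t=1}^{9}(x_t−x̄)(x_{t+1}−x̄) = 250.2500
γ_1 = 250.2500 / 10 = 25.025

25.025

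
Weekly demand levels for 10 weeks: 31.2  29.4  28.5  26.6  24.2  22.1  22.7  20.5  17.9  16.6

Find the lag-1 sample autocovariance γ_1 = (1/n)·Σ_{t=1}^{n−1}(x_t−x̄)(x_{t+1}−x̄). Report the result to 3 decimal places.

14.853

Mean x̄ = (31.2 + 29.4 + 28.5 + 26.6 + 24.2 + 22.1 + 22.7 + 20.5 + 17.9 + 16.6)/10 = 23.9700
Σ_{t=1}^{9}(x_t−x̄)(x_{t+1}−x̄) = 148.5261
γ_1 = 148.5261 / 10 = 14.853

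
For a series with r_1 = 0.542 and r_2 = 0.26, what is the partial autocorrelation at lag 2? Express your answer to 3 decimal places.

-0.048

φ_{22} = (r_2 − r_1²) / (1 − r_1²)
r_1² = (0.542)² = 0.293764
Numerator = 0.26 − 0.2938 = -0.0338; denominator = 1 − 0.2938 = 0.7062
φ_{22} = -0.0338 / 0.7062 = -0.048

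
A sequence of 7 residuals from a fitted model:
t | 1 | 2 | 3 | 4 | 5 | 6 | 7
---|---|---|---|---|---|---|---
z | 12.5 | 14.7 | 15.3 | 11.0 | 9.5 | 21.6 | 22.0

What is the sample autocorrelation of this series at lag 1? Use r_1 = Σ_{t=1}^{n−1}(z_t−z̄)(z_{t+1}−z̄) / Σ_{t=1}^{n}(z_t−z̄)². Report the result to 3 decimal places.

0.221

Mean z̄ = (12.5 + 14.7 + 15.3 + 11.0 + 9.5 + 21.6 + 22.0)/7 = 15.2286
Deviations from mean: -2.7286, -0.5286, 0.0714, -4.2286, -5.7286, 6.3714, 6.7714
Σ(z_t−z̄)(z_{t+1}−z̄) = (1.4422) + (-0.0378) + (-0.3020) + (24.2237) + (-36.4992) + (43.1437) = 31.9706
Denominator Σ(z_t−z̄)² = 144.8743
r_1 = 31.9706 / 144.8743 = 0.221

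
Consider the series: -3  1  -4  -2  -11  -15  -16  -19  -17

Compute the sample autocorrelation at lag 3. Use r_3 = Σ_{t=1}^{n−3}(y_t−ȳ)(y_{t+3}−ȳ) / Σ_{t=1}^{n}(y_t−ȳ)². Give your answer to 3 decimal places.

Mean ȳ = (-3 + 1 − 4 − 2 − 11 − 15 − 16 − 19 − 17)/9 = -9.5556
Σ(y_t−ȳ)(y_{t+3}−ȳ) = (49.5309) + (-15.2469) + (-30.2469) + (-48.6914) + (13.6420) + (40.5309) = 9.5185
Denominator Σ(y_t−ȳ)² = 460.2222
r_3 = 9.5185 / 460.2222 = 0.021

0.021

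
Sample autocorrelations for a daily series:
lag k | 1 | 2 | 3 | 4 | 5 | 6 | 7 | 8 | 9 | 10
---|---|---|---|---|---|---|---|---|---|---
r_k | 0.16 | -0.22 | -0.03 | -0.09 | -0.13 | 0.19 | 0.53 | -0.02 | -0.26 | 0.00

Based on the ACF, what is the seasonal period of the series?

7

The largest autocorrelation is r_7 = 0.53; the remaining lags stay at or below 0.19.
The dominant spike at lag 7 indicates a seasonal period of 7.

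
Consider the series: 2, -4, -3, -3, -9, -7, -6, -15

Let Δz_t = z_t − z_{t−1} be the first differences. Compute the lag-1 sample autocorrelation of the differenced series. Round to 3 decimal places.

First differences Δz: -6, 1, 0, -6, 2, 1, -9
Mean of differences = -2.4286
Numerator Σ(Δz_t−Δz̄)(Δz_{t+1}−Δz̄) = -35.7551
Denominator Σ(Δz_t−Δz̄)² = 117.7143
r_1(Δz) = -35.7551 / 117.7143 = -0.304

-0.304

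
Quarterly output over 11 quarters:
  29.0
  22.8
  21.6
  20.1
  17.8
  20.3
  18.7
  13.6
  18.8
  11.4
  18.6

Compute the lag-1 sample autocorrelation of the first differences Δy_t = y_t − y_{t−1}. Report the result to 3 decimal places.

-0.586

First differences Δy: -6.2, -1.2, -1.5, -2.3, 2.5, -1.6, -5.1, 5.2, -7.4, 7.2
Mean of differences = -1.0400
Numerator Σ(Δy_t−Δȳ)(Δy_{t+1}−Δȳ) = -120.1176
Denominator Σ(Δy_t−Δȳ)² = 205.0640
r_1(Δy) = -120.1176 / 205.0640 = -0.586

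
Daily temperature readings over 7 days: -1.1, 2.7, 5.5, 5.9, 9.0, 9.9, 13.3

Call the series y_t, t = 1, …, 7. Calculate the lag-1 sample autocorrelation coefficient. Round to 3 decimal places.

Mean ȳ = (-1.1 + 2.7 + 5.5 + 5.9 + 9.0 + 9.9 + 13.3)/7 = 6.4571
Deviations from mean: -7.5571, -3.7571, -0.9571, -0.5571, 2.5429, 3.4429, 6.8429
Σ(y_t−ȳ)(y_{t+1}−ȳ) = (28.3933) + (3.5961) + (0.5333) + (-1.4167) + (8.7547) + (23.5590) = 63.4196
Denominator Σ(y_t−ȳ)² = 137.5971
r_1 = 63.4196 / 137.5971 = 0.461

0.461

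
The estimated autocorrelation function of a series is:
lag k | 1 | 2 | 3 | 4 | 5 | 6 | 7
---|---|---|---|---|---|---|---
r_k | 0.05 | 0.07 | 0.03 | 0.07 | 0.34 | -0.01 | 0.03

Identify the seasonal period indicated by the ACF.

The largest autocorrelation is r_5 = 0.34; the remaining lags stay at or below 0.07.
The dominant spike at lag 5 indicates a seasonal period of 5.

5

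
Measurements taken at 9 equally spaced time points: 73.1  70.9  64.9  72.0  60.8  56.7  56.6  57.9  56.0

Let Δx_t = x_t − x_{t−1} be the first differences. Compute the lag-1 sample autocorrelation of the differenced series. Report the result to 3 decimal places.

-0.482

First differences Δx: -2.2, -6.0, 7.1, -11.2, -4.1, -0.1, 1.3, -1.9
Mean of differences = -2.1375
Numerator Σ(Δx_t−Δx̄)(Δx_{t+1}−Δx̄) = -97.5464
Denominator Σ(Δx_t−Δx̄)² = 202.2588
r_1(Δx) = -97.5464 / 202.2588 = -0.482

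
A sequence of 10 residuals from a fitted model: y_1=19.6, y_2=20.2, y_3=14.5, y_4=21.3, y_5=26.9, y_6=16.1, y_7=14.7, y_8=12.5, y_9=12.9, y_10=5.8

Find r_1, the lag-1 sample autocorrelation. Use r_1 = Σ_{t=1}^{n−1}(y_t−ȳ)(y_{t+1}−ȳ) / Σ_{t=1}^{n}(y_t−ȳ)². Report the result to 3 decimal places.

Mean ȳ = (19.6 + 20.2 + 14.5 + 21.3 + 26.9 + 16.1 + 14.7 + 12.5 + 12.9 + 5.8)/10 = 16.4500
Numerator Σ_{t=1}^{9}(y_t−ȳ)(y_{t+1}−ȳ) = 101.4225
Denominator Σ(y_t−ȳ)² = 305.3250
r_1 = 101.4225 / 305.3250 = 0.332

0.332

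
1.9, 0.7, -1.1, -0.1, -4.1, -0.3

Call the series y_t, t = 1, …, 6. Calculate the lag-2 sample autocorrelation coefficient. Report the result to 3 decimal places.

Mean ȳ = (1.9 + 0.7 − 1.1 − 0.1 − 4.1 − 0.3)/6 = -0.5000
Deviations from mean: 2.4000, 1.2000, -0.6000, 0.4000, -3.6000, 0.2000
Numerator Σ_{t=1}^{4}(y_t−ȳ)(y_{t+2}−ȳ) = 1.2800
Denominator Σ(y_t−ȳ)² = 20.7200
r_2 = 1.2800 / 20.7200 = 0.062

0.062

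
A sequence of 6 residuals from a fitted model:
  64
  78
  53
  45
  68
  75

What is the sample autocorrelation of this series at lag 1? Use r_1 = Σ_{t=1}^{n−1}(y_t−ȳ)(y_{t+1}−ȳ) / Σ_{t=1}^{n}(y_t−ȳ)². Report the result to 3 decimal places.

Mean ȳ = (64 + 78 + 53 + 45 + 68 + 75)/6 = 63.8333
Deviations from mean: 0.1667, 14.1667, -10.8333, -18.8333, 4.1667, 11.1667
Σ(y_t−ȳ)(y_{t+1}−ȳ) = (2.3611) + (-153.4722) + (204.0278) + (-78.4722) + (46.5278) = 20.9722
Denominator Σ(y_t−ȳ)² = 814.8333
r_1 = 20.9722 / 814.8333 = 0.026

0.026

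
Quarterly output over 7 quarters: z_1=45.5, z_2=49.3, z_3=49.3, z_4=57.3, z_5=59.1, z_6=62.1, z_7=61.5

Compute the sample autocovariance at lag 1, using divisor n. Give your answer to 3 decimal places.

22.639

Mean z̄ = (45.5 + 49.3 + 49.3 + 57.3 + 59.1 + 62.1 + 61.5)/7 = 54.8714
Deviations: -9.3714, -5.5714, -5.5714, 2.4286, 4.2286, 7.2286, 6.6286
Σ_{t=1}^{6}(z_t−z̄)(z_{t+1}−z̄) = 158.4735
γ_1 = 158.4735 / 7 = 22.639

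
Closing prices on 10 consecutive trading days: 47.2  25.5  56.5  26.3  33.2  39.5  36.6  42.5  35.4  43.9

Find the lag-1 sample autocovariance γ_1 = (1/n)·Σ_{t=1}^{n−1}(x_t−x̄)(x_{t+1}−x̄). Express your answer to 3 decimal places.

-54.401

Mean x̄ = (47.2 + 25.5 + 56.5 + 26.3 + 33.2 + 39.5 + 36.6 + 42.5 + 35.4 + 43.9)/10 = 38.6600
Σ_{t=1}^{9}(x_t−x̄)(x_{t+1}−x̄) = -544.0056
γ_1 = -544.0056 / 10 = -54.401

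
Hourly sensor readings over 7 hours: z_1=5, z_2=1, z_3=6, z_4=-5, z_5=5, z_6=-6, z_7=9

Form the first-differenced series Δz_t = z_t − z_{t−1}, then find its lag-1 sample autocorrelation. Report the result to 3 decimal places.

-0.753

First differences Δz: -4, 5, -11, 10, -11, 15
Mean of differences = 0.6667
Numerator Σ(Δz_t−Δz̄)(Δz_{t+1}−Δz̄) = -455.7778
Denominator Σ(Δz_t−Δz̄)² = 605.3333
r_1(Δz) = -455.7778 / 605.3333 = -0.753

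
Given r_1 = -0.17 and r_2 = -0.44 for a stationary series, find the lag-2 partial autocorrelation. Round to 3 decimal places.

-0.483

φ_{22} = (r_2 − r_1²) / (1 − r_1²)
r_1² = (-0.17)² = 0.0289
Numerator = -0.44 − 0.0289 = -0.4689; denominator = 1 − 0.0289 = 0.9711
φ_{22} = -0.4689 / 0.9711 = -0.483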